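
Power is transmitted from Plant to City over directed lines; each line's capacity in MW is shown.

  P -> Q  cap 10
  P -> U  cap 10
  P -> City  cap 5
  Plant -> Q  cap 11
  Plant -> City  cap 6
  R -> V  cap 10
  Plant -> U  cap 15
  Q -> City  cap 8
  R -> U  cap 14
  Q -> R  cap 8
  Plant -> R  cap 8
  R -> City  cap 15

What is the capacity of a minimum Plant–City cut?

25

Augment Plant→City: bottleneck 6, flow now 6.
Augment Plant→Q→City: bottleneck 8, flow now 14.
Augment Plant→R→City: bottleneck 8, flow now 22.
Augment Plant→Q→R→City: bottleneck 3, flow now 25.
No augmenting path remains; maximum flow = 25.
By max-flow min-cut, the minimum cut capacity equals the max flow.
In the residual graph, reachable from Plant: {Plant, U}.
Min-cut edges: Plant→Q (11), Plant→R (8), Plant→City (6); capacity 11 + 8 + 6 = 25.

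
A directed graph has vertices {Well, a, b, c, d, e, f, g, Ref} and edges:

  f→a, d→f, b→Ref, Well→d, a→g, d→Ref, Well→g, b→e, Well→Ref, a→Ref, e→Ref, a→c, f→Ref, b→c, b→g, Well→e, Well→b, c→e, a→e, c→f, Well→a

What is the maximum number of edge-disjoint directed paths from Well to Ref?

5

Assign every edge capacity 1; by Menger, the answer equals the max flow.
Path Well→Ref (+1); total 1.
Path Well→a→Ref (+1); total 2.
Path Well→b→Ref (+1); total 3.
Path Well→d→Ref (+1); total 4.
Path Well→e→Ref (+1); total 5.
No residual Well→Ref path; max flow = 5.
Certifying cut of size 5: {Well→Ref, Well→a, Well→b, Well→d, Well→e}.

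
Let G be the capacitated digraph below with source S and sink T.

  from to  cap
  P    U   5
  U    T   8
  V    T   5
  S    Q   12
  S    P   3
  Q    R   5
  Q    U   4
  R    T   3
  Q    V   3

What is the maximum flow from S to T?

13

Augment S→P→U→T: bottleneck 3, flow now 3.
Augment S→Q→R→T: bottleneck 3, flow now 6.
Augment S→Q→U→T: bottleneck 4, flow now 10.
Augment S→Q→V→T: bottleneck 3, flow now 13.
No augmenting path remains; maximum flow = 13.
In the residual graph, reachable from S: {S, Q, R}.
Min-cut edges: S→P (3), Q→U (4), Q→V (3), R→T (3); capacity 3 + 4 + 3 + 3 = 13.
This cut is saturated, so no flow can exceed 13.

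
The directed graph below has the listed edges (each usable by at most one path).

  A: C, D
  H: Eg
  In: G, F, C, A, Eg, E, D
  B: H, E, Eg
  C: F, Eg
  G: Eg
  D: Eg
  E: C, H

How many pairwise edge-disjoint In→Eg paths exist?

5

Assign every edge capacity 1; by Menger, the answer equals the max flow.
Path In→Eg (+1); total 1.
Path In→C→Eg (+1); total 2.
Path In→D→Eg (+1); total 3.
Path In→G→Eg (+1); total 4.
Path In→E→H→Eg (+1); total 5.
No residual In→Eg path; max flow = 5.
Certifying cut of size 5: {C→Eg, D→Eg, In→E, In→Eg, In→G}.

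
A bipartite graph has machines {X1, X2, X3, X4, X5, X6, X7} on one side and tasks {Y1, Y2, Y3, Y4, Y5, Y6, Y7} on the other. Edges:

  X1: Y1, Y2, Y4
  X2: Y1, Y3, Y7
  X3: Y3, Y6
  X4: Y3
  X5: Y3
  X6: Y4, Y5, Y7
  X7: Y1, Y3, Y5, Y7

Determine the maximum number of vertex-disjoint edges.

Unit-capacity flow: source→left, listed edges, right→sink; max matching = max flow.
Augmenting path X1→Y1 (+1); matched 1.
Augmenting path X2→Y3 (+1); matched 2.
Augmenting path X3→Y6 (+1); matched 3.
Augmenting path X6→Y4 (+1); matched 4.
Augmenting path X7→Y5 (+1); matched 5.
Augmenting path X4→Y3→X2→Y7 (+1); matched 6.
No augmenting path remains; maximum matching = 6.
König certificate: {X1, X2, X3, X6, X7, Y3} is a vertex cover of size 6 (every listed pair touches it), so no matching can be larger.

6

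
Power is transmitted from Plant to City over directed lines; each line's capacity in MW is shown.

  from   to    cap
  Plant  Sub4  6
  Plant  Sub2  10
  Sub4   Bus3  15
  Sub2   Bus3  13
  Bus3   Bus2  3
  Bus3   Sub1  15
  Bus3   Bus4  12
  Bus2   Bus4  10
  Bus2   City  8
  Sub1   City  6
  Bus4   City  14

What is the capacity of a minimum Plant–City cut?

Augment Plant→Sub4→Bus3→Bus2→City: bottleneck 3, flow now 3.
Augment Plant→Sub4→Bus3→Sub1→City: bottleneck 3, flow now 6.
Augment Plant→Sub2→Bus3→Sub1→City: bottleneck 3, flow now 9.
Augment Plant→Sub2→Bus3→Bus4→City: bottleneck 7, flow now 16.
No augmenting path remains; maximum flow = 16.
By max-flow min-cut, the minimum cut capacity equals the max flow.
In the residual graph, reachable from Plant: {Plant}.
Min-cut edges: Plant→Sub4 (6), Plant→Sub2 (10); capacity 6 + 10 = 16.

16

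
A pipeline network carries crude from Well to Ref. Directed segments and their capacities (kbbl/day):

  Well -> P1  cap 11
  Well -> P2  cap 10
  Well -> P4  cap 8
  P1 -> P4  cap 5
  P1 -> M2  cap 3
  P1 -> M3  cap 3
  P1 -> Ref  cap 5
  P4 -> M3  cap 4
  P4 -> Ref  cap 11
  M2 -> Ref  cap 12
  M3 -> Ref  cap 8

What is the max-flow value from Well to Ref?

Augment Well→P1→Ref: bottleneck 5, flow now 5.
Augment Well→P4→Ref: bottleneck 8, flow now 13.
Augment Well→P1→P4→Ref: bottleneck 3, flow now 16.
Augment Well→P1→M2→Ref: bottleneck 3, flow now 19.
No augmenting path remains; maximum flow = 19.
In the residual graph, reachable from Well: {Well, P2}.
Min-cut edges: Well→P1 (11), Well→P4 (8); capacity 11 + 8 = 19.
This cut is saturated, so no flow can exceed 19.

19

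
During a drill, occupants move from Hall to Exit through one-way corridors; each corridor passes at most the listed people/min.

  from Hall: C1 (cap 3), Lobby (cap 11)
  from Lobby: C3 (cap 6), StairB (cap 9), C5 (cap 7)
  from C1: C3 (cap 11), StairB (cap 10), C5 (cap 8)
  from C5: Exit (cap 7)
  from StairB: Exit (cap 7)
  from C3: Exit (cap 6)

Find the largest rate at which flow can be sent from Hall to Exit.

Augment Hall→Lobby→C5→Exit: bottleneck 7, flow now 7.
Augment Hall→Lobby→StairB→Exit: bottleneck 4, flow now 11.
Augment Hall→C1→StairB→Exit: bottleneck 3, flow now 14.
No augmenting path remains; maximum flow = 14.
In the residual graph, reachable from Hall: {Hall}.
Min-cut edges: Hall→Lobby (11), Hall→C1 (3); capacity 11 + 3 = 14.
This cut is saturated, so no flow can exceed 14.

14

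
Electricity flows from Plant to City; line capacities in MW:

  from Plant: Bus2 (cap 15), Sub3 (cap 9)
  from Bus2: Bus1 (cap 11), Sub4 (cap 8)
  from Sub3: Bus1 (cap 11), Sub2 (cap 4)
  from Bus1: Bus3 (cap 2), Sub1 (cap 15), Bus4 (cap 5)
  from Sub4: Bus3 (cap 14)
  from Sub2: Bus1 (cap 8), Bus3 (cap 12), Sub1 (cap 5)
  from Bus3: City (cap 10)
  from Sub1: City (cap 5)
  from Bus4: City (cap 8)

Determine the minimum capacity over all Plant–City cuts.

Augment Plant→Bus2→Bus1→Bus3→City: bottleneck 2, flow now 2.
Augment Plant→Bus2→Bus1→Sub1→City: bottleneck 5, flow now 7.
Augment Plant→Bus2→Bus1→Bus4→City: bottleneck 4, flow now 11.
Augment Plant→Bus2→Sub4→Bus3→City: bottleneck 4, flow now 15.
Augment Plant→Sub3→Bus1→Bus4→City: bottleneck 1, flow now 16.
Augment Plant→Sub3→Sub2→Bus3→City: bottleneck 4, flow now 20.
No augmenting path remains; maximum flow = 20.
By max-flow min-cut, the minimum cut capacity equals the max flow.
In the residual graph, reachable from Plant: {Plant, Bus2, Sub3, Bus1, Sub4, Sub2, Bus3, Sub1}.
Min-cut edges: Bus1→Bus4 (5), Bus3→City (10), Sub1→City (5); capacity 5 + 10 + 5 = 20.

20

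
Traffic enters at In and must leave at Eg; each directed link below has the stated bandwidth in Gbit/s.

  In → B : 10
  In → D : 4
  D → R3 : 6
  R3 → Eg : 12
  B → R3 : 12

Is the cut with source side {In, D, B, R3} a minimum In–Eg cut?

Yes — it is a minimum cut (capacity 12).

Given cut capacity: 12 = 12.
Augment In→D→R3→Eg: bottleneck 4, flow now 4.
Augment In→B→R3→Eg: bottleneck 8, flow now 12.
No augmenting path remains; maximum flow = 12.
Cut capacity 12 equals the max flow, so it is a minimum cut.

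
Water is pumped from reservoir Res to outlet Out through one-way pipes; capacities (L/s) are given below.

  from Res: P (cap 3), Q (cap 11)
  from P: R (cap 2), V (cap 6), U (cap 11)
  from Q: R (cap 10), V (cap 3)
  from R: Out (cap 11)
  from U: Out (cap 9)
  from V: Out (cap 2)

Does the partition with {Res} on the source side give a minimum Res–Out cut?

Yes — it is a minimum cut (capacity 14).

Given cut capacity: 3 + 11 = 14.
Augment Res→P→R→Out: bottleneck 2, flow now 2.
Augment Res→P→U→Out: bottleneck 1, flow now 3.
Augment Res→Q→R→Out: bottleneck 9, flow now 12.
Augment Res→Q→V→Out: bottleneck 2, flow now 14.
No augmenting path remains; maximum flow = 14.
Cut capacity 14 equals the max flow, so it is a minimum cut.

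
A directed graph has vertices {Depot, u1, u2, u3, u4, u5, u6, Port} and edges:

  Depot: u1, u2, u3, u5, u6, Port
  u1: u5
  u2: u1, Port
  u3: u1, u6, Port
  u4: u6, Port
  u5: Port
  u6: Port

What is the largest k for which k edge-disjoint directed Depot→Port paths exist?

5

Assign every edge capacity 1; by Menger, the answer equals the max flow.
Path Depot→Port (+1); total 1.
Path Depot→u2→Port (+1); total 2.
Path Depot→u3→Port (+1); total 3.
Path Depot→u5→Port (+1); total 4.
Path Depot→u6→Port (+1); total 5.
No residual Depot→Port path; max flow = 5.
Certifying cut of size 5: {Depot→Port, Depot→u2, Depot→u3, Depot→u6, u5→Port}.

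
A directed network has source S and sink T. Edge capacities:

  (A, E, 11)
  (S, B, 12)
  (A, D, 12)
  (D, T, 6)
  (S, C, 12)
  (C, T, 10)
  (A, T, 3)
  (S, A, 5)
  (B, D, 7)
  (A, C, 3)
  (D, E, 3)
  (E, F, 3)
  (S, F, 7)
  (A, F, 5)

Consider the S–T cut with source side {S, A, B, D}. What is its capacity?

50

Edges leaving {S, A, B, D}: S→C (12), S→F (7), A→C (3), A→E (11), A→F (5), A→T (3), D→E (3), D→T (6).
Cut capacity = 12 + 7 + 3 + 11 + 5 + 3 + 3 + 6 = 50.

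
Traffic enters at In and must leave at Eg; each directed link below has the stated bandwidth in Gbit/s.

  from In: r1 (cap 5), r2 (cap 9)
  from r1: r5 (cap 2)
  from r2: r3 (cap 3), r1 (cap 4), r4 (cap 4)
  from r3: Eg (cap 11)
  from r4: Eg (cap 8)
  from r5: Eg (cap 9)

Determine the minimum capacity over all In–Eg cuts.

Augment In→r1→r5→Eg: bottleneck 2, flow now 2.
Augment In→r2→r3→Eg: bottleneck 3, flow now 5.
Augment In→r2→r4→Eg: bottleneck 4, flow now 9.
No augmenting path remains; maximum flow = 9.
By max-flow min-cut, the minimum cut capacity equals the max flow.
In the residual graph, reachable from In: {In, r1, r2}.
Min-cut edges: r1→r5 (2), r2→r3 (3), r2→r4 (4); capacity 2 + 3 + 4 = 9.

9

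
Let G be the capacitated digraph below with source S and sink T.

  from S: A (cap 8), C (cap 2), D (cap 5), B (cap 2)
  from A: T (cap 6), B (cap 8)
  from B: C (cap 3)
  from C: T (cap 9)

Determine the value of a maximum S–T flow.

Augment S→A→T: bottleneck 6, flow now 6.
Augment S→C→T: bottleneck 2, flow now 8.
Augment S→B→C→T: bottleneck 2, flow now 10.
Augment S→A→B→C→T: bottleneck 1, flow now 11.
No augmenting path remains; maximum flow = 11.
In the residual graph, reachable from S: {S, A, B, D}.
Min-cut edges: S→C (2), A→T (6), B→C (3); capacity 2 + 6 + 3 = 11.
This cut is saturated, so no flow can exceed 11.

11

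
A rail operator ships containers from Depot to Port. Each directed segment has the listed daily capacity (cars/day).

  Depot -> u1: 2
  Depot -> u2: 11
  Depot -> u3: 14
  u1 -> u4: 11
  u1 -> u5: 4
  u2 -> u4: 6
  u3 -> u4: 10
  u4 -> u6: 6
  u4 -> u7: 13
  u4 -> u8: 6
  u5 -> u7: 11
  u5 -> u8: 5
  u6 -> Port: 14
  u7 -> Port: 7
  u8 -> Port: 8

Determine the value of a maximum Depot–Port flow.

Augment Depot→u1→u4→u6→Port: bottleneck 2, flow now 2.
Augment Depot→u2→u4→u6→Port: bottleneck 4, flow now 6.
Augment Depot→u2→u4→u7→Port: bottleneck 2, flow now 8.
Augment Depot→u3→u4→u7→Port: bottleneck 5, flow now 13.
Augment Depot→u3→u4→u8→Port: bottleneck 5, flow now 18.
No augmenting path remains; maximum flow = 18.
In the residual graph, reachable from Depot: {Depot, u2, u3}.
Min-cut edges: Depot→u1 (2), u2→u4 (6), u3→u4 (10); capacity 2 + 6 + 10 = 18.
This cut is saturated, so no flow can exceed 18.

18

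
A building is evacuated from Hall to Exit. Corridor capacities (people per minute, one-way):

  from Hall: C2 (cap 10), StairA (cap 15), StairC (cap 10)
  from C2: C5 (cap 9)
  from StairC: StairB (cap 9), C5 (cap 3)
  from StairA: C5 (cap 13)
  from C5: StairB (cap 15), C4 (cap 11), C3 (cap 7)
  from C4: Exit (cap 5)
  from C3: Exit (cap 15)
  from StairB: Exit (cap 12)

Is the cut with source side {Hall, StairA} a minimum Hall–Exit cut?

Given cut capacity: 10 + 10 + 13 = 33.
Augment Hall→StairC→StairB→Exit: bottleneck 9, flow now 9.
Augment Hall→C2→C5→C4→Exit: bottleneck 5, flow now 14.
Augment Hall→C2→C5→C3→Exit: bottleneck 4, flow now 18.
Augment Hall→StairC→C5→C3→Exit: bottleneck 1, flow now 19.
Augment Hall→StairA→C5→C3→Exit: bottleneck 2, flow now 21.
Augment Hall→StairA→C5→StairB→Exit: bottleneck 3, flow now 24.
No augmenting path remains; maximum flow = 24.
In the residual graph, reachable from Hall: {Hall, C2, StairC, StairA, C5, C4, StairB}.
Min-cut edges: C5→C3 (7), C4→Exit (5), StairB→Exit (12); capacity 7 + 5 + 12 = 24.
Cut capacity 33 exceeds the max flow 24, so it is not minimum.

No — its capacity is 33, but the minimum cut has capacity 24.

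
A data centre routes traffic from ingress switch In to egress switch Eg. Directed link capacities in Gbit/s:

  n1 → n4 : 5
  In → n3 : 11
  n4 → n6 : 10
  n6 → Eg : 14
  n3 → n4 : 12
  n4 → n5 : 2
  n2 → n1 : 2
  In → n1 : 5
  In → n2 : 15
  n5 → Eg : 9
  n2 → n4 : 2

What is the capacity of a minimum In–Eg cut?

12

Augment In→n1→n4→n5→Eg: bottleneck 2, flow now 2.
Augment In→n1→n4→n6→Eg: bottleneck 3, flow now 5.
Augment In→n2→n4→n6→Eg: bottleneck 2, flow now 7.
Augment In→n3→n4→n6→Eg: bottleneck 5, flow now 12.
No augmenting path remains; maximum flow = 12.
By max-flow min-cut, the minimum cut capacity equals the max flow.
In the residual graph, reachable from In: {In, n1, n2, n3, n4}.
Min-cut edges: n4→n5 (2), n4→n6 (10); capacity 2 + 10 = 12.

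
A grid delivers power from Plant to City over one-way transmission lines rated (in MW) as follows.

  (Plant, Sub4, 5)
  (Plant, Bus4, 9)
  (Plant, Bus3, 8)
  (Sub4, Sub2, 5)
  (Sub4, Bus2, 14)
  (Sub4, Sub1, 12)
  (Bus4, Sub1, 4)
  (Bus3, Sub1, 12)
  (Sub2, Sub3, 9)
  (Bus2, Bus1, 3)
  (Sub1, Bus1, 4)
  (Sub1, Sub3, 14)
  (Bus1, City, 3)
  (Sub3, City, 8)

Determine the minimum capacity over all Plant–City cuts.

11

Augment Plant→Sub4→Sub2→Sub3→City: bottleneck 5, flow now 5.
Augment Plant→Bus4→Sub1→Bus1→City: bottleneck 3, flow now 8.
Augment Plant→Bus4→Sub1→Sub3→City: bottleneck 1, flow now 9.
Augment Plant→Bus3→Sub1→Sub3→City: bottleneck 2, flow now 11.
No augmenting path remains; maximum flow = 11.
By max-flow min-cut, the minimum cut capacity equals the max flow.
In the residual graph, reachable from Plant: {Plant, Sub4, Bus4, Bus3, Sub2, Bus2, Sub1, Bus1, Sub3}.
Min-cut edges: Bus1→City (3), Sub3→City (8); capacity 3 + 8 = 11.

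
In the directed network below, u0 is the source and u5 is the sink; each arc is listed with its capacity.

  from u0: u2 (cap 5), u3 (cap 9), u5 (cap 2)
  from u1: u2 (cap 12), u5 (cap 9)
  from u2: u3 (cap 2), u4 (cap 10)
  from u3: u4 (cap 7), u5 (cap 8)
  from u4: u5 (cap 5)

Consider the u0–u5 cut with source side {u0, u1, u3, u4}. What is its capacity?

41

Edges leaving {u0, u1, u3, u4}: u0→u2 (5), u0→u5 (2), u1→u2 (12), u1→u5 (9), u3→u5 (8), u4→u5 (5).
Cut capacity = 5 + 2 + 12 + 9 + 8 + 5 = 41.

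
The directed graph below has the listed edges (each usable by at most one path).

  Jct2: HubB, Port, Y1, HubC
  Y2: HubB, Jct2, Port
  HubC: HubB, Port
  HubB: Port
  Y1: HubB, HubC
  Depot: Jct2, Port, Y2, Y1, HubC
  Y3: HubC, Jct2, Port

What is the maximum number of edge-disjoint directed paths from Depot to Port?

5

Assign every edge capacity 1; by Menger, the answer equals the max flow.
Path Depot→Port (+1); total 1.
Path Depot→Y2→Port (+1); total 2.
Path Depot→Jct2→Port (+1); total 3.
Path Depot→HubC→Port (+1); total 4.
Path Depot→Y1→HubB→Port (+1); total 5.
No residual Depot→Port path; max flow = 5.
Certifying cut of size 5: {Depot→HubC, Depot→Jct2, Depot→Port, Depot→Y1, Depot→Y2}.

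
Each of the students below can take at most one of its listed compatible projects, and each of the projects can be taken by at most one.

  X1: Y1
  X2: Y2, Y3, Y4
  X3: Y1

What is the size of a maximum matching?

2

Unit-capacity flow: source→left, listed edges, right→sink; max matching = max flow.
Augmenting path X1→Y1 (+1); matched 1.
Augmenting path X2→Y2 (+1); matched 2.
No augmenting path remains; maximum matching = 2.
König certificate: {X2, Y1} is a vertex cover of size 2 (every listed pair touches it), so no matching can be larger.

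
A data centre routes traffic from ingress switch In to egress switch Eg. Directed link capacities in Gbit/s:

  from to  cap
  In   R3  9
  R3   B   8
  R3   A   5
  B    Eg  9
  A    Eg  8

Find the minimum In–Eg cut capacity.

9

Augment In→R3→B→Eg: bottleneck 8, flow now 8.
Augment In→R3→A→Eg: bottleneck 1, flow now 9.
No augmenting path remains; maximum flow = 9.
By max-flow min-cut, the minimum cut capacity equals the max flow.
In the residual graph, reachable from In: {In}.
Min-cut edges: In→R3 (9); capacity 9 = 9.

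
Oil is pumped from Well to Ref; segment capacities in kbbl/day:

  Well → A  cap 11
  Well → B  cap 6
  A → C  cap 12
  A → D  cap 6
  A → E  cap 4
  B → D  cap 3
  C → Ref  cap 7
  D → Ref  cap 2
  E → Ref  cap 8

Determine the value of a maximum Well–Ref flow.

13

Augment Well→A→C→Ref: bottleneck 7, flow now 7.
Augment Well→A→D→Ref: bottleneck 2, flow now 9.
Augment Well→A→E→Ref: bottleneck 2, flow now 11.
Augment Well→B→D→A→E→Ref: bottleneck 2, flow now 13. (uses reverse residual edge)
No augmenting path remains; maximum flow = 13.
In the residual graph, reachable from Well: {Well, B, D}.
Min-cut edges: Well→A (11), D→Ref (2); capacity 11 + 2 = 13.
This cut is saturated, so no flow can exceed 13.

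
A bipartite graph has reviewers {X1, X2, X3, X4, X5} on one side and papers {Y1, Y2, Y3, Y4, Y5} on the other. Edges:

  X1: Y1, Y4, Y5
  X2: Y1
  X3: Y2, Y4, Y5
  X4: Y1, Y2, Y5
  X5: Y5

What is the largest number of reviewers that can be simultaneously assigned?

Unit-capacity flow: source→left, listed edges, right→sink; max matching = max flow.
Augmenting path X1→Y1 (+1); matched 1.
Augmenting path X3→Y2 (+1); matched 2.
Augmenting path X4→Y5 (+1); matched 3.
Augmenting path X2→Y1→X1→Y4 (+1); matched 4.
No augmenting path remains; maximum matching = 4.
König certificate: {Y1, Y2, Y4, Y5} is a vertex cover of size 4 (every listed pair touches it), so no matching can be larger.

4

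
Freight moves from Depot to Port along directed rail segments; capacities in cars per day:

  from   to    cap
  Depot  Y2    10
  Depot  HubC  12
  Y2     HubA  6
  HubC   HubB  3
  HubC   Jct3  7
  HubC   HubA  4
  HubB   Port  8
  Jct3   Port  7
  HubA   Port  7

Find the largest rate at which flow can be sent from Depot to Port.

Augment Depot→Y2→HubA→Port: bottleneck 6, flow now 6.
Augment Depot→HubC→HubB→Port: bottleneck 3, flow now 9.
Augment Depot→HubC→Jct3→Port: bottleneck 7, flow now 16.
Augment Depot→HubC→HubA→Port: bottleneck 1, flow now 17.
No augmenting path remains; maximum flow = 17.
In the residual graph, reachable from Depot: {Depot, Y2, HubC, HubA}.
Min-cut edges: HubC→HubB (3), HubC→Jct3 (7), HubA→Port (7); capacity 3 + 7 + 7 = 17.
This cut is saturated, so no flow can exceed 17.

17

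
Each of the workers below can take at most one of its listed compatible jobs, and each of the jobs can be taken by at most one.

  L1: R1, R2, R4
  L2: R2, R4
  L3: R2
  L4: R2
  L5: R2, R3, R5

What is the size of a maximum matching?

Unit-capacity flow: source→left, listed edges, right→sink; max matching = max flow.
Augmenting path L1→R1 (+1); matched 1.
Augmenting path L2→R2 (+1); matched 2.
Augmenting path L5→R3 (+1); matched 3.
Augmenting path L3→R2→L2→R4 (+1); matched 4.
No augmenting path remains; maximum matching = 4.
König certificate: {L1, L2, L5, R2} is a vertex cover of size 4 (every listed pair touches it), so no matching can be larger.

4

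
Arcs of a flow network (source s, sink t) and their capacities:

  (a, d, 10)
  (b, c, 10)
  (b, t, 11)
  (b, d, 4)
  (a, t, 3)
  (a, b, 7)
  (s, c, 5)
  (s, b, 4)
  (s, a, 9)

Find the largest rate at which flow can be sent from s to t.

13

Augment s→a→t: bottleneck 3, flow now 3.
Augment s→b→t: bottleneck 4, flow now 7.
Augment s→a→b→t: bottleneck 6, flow now 13.
No augmenting path remains; maximum flow = 13.
In the residual graph, reachable from s: {s, c}.
Min-cut edges: s→a (9), s→b (4); capacity 9 + 4 = 13.
This cut is saturated, so no flow can exceed 13.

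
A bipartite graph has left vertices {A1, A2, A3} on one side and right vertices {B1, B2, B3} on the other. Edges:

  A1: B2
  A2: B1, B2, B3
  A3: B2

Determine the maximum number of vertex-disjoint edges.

2

Unit-capacity flow: source→left, listed edges, right→sink; max matching = max flow.
Augmenting path A1→B2 (+1); matched 1.
Augmenting path A2→B1 (+1); matched 2.
No augmenting path remains; maximum matching = 2.
König certificate: {A2, B2} is a vertex cover of size 2 (every listed pair touches it), so no matching can be larger.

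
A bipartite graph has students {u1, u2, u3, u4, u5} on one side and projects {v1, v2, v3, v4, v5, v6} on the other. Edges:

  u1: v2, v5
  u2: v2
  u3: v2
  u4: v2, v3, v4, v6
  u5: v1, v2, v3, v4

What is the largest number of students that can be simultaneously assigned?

Unit-capacity flow: source→left, listed edges, right→sink; max matching = max flow.
Augmenting path u1→v2 (+1); matched 1.
Augmenting path u4→v3 (+1); matched 2.
Augmenting path u5→v1 (+1); matched 3.
Augmenting path u2→v2→u1→v5 (+1); matched 4.
No augmenting path remains; maximum matching = 4.
König certificate: {u1, u4, u5, v2} is a vertex cover of size 4 (every listed pair touches it), so no matching can be larger.

4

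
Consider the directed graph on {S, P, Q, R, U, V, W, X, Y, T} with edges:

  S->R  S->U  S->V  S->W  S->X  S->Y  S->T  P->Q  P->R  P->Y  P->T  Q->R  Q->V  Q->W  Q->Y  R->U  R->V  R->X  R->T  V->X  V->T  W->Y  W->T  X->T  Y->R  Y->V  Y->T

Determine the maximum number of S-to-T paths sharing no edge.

Assign every edge capacity 1; by Menger, the answer equals the max flow.
Path S→T (+1); total 1.
Path S→R→T (+1); total 2.
Path S→V→T (+1); total 3.
Path S→W→T (+1); total 4.
Path S→X→T (+1); total 5.
Path S→Y→T (+1); total 6.
No residual S→T path; max flow = 6.
Certifying cut of size 6: {S→R, S→T, S→V, S→W, S→X, S→Y}.

6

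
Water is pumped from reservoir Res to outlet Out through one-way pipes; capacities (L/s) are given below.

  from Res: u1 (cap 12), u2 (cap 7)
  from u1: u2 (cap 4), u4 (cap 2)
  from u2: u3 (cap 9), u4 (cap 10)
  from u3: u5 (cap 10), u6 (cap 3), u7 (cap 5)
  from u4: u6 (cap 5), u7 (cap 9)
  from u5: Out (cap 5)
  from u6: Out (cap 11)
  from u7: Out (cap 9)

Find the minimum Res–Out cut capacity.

13

Augment Res→u1→u4→u6→Out: bottleneck 2, flow now 2.
Augment Res→u2→u3→u5→Out: bottleneck 5, flow now 7.
Augment Res→u2→u3→u6→Out: bottleneck 2, flow now 9.
Augment Res→u1→u2→u3→u6→Out: bottleneck 1, flow now 10.
Augment Res→u1→u2→u3→u7→Out: bottleneck 1, flow now 11.
Augment Res→u1→u2→u4→u6→Out: bottleneck 2, flow now 13.
No augmenting path remains; maximum flow = 13.
By max-flow min-cut, the minimum cut capacity equals the max flow.
In the residual graph, reachable from Res: {Res, u1}.
Min-cut edges: Res→u2 (7), u1→u2 (4), u1→u4 (2); capacity 7 + 4 + 2 = 13.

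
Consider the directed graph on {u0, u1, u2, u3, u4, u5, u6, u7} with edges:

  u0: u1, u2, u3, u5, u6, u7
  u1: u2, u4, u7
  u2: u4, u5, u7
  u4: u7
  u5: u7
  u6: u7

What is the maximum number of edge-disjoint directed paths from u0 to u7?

Assign every edge capacity 1; by Menger, the answer equals the max flow.
Path u0→u7 (+1); total 1.
Path u0→u1→u7 (+1); total 2.
Path u0→u2→u7 (+1); total 3.
Path u0→u5→u7 (+1); total 4.
Path u0→u6→u7 (+1); total 5.
No residual u0→u7 path; max flow = 5.
Certifying cut of size 5: {u0→u1, u0→u2, u0→u5, u0→u6, u0→u7}.

5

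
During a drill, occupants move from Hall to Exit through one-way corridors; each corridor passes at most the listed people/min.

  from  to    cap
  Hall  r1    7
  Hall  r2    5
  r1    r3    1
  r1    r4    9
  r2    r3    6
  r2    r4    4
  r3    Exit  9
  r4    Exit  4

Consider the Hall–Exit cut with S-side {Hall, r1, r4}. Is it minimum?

Given cut capacity: 5 + 1 + 4 = 10.
Augment Hall→r1→r3→Exit: bottleneck 1, flow now 1.
Augment Hall→r1→r4→Exit: bottleneck 4, flow now 5.
Augment Hall→r2→r3→Exit: bottleneck 5, flow now 10.
No augmenting path remains; maximum flow = 10.
Cut capacity 10 equals the max flow, so it is a minimum cut.

Yes — it is a minimum cut (capacity 10).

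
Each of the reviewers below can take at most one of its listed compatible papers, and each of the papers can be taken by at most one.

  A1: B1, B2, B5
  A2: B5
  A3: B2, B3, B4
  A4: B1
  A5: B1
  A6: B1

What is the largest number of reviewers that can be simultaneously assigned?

4

Unit-capacity flow: source→left, listed edges, right→sink; max matching = max flow.
Augmenting path A1→B1 (+1); matched 1.
Augmenting path A2→B5 (+1); matched 2.
Augmenting path A3→B2 (+1); matched 3.
Augmenting path A4→B1→A1→B2→A3→B3 (+1); matched 4.
No augmenting path remains; maximum matching = 4.
König certificate: {A1, A2, A3, B1} is a vertex cover of size 4 (every listed pair touches it), so no matching can be larger.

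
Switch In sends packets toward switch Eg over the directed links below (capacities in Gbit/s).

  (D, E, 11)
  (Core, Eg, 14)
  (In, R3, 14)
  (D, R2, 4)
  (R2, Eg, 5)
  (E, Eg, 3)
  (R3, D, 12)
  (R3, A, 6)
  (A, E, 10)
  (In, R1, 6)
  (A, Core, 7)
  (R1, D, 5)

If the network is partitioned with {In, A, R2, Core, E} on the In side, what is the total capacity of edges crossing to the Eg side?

Edges leaving {In, A, R2, Core, E}: In→R3 (14), In→R1 (6), R2→Eg (5), Core→Eg (14), E→Eg (3).
Cut capacity = 14 + 6 + 5 + 14 + 3 = 42.

42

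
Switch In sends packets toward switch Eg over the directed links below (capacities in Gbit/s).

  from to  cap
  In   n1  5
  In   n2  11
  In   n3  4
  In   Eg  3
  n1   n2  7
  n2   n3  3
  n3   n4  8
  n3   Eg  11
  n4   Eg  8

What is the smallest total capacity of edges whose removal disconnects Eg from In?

Augment In→Eg: bottleneck 3, flow now 3.
Augment In→n3→Eg: bottleneck 4, flow now 7.
Augment In→n2→n3→Eg: bottleneck 3, flow now 10.
No augmenting path remains; maximum flow = 10.
By max-flow min-cut, the minimum cut capacity equals the max flow.
In the residual graph, reachable from In: {In, n1, n2}.
Min-cut edges: In→n3 (4), In→Eg (3), n2→n3 (3); capacity 4 + 3 + 3 = 10.

10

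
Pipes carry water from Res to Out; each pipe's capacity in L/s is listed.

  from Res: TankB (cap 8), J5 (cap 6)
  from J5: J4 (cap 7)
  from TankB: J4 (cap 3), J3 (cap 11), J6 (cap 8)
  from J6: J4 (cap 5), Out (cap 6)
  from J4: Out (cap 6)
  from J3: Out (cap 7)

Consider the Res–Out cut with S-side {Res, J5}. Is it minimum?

Given cut capacity: 8 + 7 = 15.
Augment Res→J5→J4→Out: bottleneck 6, flow now 6.
Augment Res→TankB→J6→Out: bottleneck 6, flow now 12.
Augment Res→TankB→J3→Out: bottleneck 2, flow now 14.
No augmenting path remains; maximum flow = 14.
In the residual graph, reachable from Res: {Res}.
Min-cut edges: Res→J5 (6), Res→TankB (8); capacity 6 + 8 = 14.
Cut capacity 15 exceeds the max flow 14, so it is not minimum.

No — its capacity is 15, but the minimum cut has capacity 14.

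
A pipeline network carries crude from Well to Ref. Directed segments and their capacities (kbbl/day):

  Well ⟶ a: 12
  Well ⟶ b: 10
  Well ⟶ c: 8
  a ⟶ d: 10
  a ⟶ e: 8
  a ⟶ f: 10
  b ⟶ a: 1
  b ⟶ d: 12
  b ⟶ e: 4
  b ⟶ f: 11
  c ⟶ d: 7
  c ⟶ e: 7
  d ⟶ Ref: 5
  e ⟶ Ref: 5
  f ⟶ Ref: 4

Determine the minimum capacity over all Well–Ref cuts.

14

Augment Well→a→d→Ref: bottleneck 5, flow now 5.
Augment Well→a→e→Ref: bottleneck 5, flow now 10.
Augment Well→a→f→Ref: bottleneck 2, flow now 12.
Augment Well→b→f→Ref: bottleneck 2, flow now 14.
No augmenting path remains; maximum flow = 14.
By max-flow min-cut, the minimum cut capacity equals the max flow.
In the residual graph, reachable from Well: {Well, a, b, c, d, e, f}.
Min-cut edges: d→Ref (5), e→Ref (5), f→Ref (4); capacity 5 + 5 + 4 = 14.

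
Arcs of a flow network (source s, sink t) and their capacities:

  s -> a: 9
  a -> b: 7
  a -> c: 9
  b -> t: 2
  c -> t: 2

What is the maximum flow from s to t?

Augment s→a→b→t: bottleneck 2, flow now 2.
Augment s→a→c→t: bottleneck 2, flow now 4.
No augmenting path remains; maximum flow = 4.
In the residual graph, reachable from s: {s, a, b, c}.
Min-cut edges: b→t (2), c→t (2); capacity 2 + 2 = 4.
This cut is saturated, so no flow can exceed 4.

4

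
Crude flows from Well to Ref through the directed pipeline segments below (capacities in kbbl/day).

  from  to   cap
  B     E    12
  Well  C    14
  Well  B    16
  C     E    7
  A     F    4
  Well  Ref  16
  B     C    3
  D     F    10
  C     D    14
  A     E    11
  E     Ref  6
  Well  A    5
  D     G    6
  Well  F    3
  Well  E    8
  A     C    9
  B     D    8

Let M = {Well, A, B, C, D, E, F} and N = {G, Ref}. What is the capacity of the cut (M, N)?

Edges leaving {Well, A, B, C, D, E, F}: Well→Ref (16), D→G (6), E→Ref (6).
Cut capacity = 16 + 6 + 6 = 28.

28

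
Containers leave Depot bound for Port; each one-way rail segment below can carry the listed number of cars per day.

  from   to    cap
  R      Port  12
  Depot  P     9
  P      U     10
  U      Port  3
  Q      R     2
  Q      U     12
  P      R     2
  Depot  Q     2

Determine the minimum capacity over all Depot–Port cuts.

7

Augment Depot→P→R→Port: bottleneck 2, flow now 2.
Augment Depot→P→U→Port: bottleneck 3, flow now 5.
Augment Depot→Q→R→Port: bottleneck 2, flow now 7.
No augmenting path remains; maximum flow = 7.
By max-flow min-cut, the minimum cut capacity equals the max flow.
In the residual graph, reachable from Depot: {Depot, P, U}.
Min-cut edges: Depot→Q (2), P→R (2), U→Port (3); capacity 2 + 2 + 3 = 7.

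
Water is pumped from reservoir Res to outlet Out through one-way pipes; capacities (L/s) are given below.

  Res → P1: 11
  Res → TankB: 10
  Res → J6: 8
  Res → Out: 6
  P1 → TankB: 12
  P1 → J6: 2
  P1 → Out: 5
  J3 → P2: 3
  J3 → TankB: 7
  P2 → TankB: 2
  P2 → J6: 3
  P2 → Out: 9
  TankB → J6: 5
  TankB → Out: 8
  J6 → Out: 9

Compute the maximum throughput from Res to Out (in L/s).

Augment Res→Out: bottleneck 6, flow now 6.
Augment Res→P1→Out: bottleneck 5, flow now 11.
Augment Res→TankB→Out: bottleneck 8, flow now 19.
Augment Res→J6→Out: bottleneck 8, flow now 27.
Augment Res→P1→J6→Out: bottleneck 1, flow now 28.
No augmenting path remains; maximum flow = 28.
In the residual graph, reachable from Res: {Res, P1, TankB, J6}.
Min-cut edges: Res→Out (6), P1→Out (5), TankB→Out (8), J6→Out (9); capacity 6 + 5 + 8 + 9 = 28.
This cut is saturated, so no flow can exceed 28.

28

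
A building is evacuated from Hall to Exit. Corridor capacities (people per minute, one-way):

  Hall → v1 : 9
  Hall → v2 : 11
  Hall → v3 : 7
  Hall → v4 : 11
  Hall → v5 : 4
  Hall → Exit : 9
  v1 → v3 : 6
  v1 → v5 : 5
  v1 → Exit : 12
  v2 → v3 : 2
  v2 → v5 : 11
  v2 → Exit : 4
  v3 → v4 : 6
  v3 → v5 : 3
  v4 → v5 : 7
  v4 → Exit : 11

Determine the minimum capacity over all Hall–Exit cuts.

33

Augment Hall→Exit: bottleneck 9, flow now 9.
Augment Hall→v1→Exit: bottleneck 9, flow now 18.
Augment Hall→v2→Exit: bottleneck 4, flow now 22.
Augment Hall→v4→Exit: bottleneck 11, flow now 33.
No augmenting path remains; maximum flow = 33.
By max-flow min-cut, the minimum cut capacity equals the max flow.
In the residual graph, reachable from Hall: {Hall, v2, v3, v4, v5}.
Min-cut edges: Hall→v1 (9), Hall→Exit (9), v2→Exit (4), v4→Exit (11); capacity 9 + 9 + 4 + 11 = 33.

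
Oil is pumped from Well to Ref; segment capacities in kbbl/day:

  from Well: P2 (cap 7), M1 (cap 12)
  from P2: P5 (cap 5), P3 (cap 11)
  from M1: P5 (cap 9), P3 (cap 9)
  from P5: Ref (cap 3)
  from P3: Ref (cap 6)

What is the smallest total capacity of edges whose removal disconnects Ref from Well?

Augment Well→P2→P5→Ref: bottleneck 3, flow now 3.
Augment Well→P2→P3→Ref: bottleneck 4, flow now 7.
Augment Well→M1→P3→Ref: bottleneck 2, flow now 9.
No augmenting path remains; maximum flow = 9.
By max-flow min-cut, the minimum cut capacity equals the max flow.
In the residual graph, reachable from Well: {Well, P2, M1, P5, P3}.
Min-cut edges: P5→Ref (3), P3→Ref (6); capacity 3 + 6 = 9.

9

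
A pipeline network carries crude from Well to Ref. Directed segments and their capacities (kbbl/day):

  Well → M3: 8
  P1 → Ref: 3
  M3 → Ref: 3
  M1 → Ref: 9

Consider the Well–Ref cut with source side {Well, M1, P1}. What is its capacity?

Edges leaving {Well, M1, P1}: Well→M3 (8), M1→Ref (9), P1→Ref (3).
Cut capacity = 8 + 9 + 3 = 20.

20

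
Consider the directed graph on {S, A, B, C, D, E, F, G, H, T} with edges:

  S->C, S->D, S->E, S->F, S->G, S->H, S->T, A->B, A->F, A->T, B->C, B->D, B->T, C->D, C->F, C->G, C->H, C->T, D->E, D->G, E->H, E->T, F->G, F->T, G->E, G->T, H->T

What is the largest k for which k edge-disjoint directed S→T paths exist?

6

Assign every edge capacity 1; by Menger, the answer equals the max flow.
Path S→T (+1); total 1.
Path S→C→T (+1); total 2.
Path S→E→T (+1); total 3.
Path S→F→T (+1); total 4.
Path S→G→T (+1); total 5.
Path S→H→T (+1); total 6.
No residual S→T path; max flow = 6.
Certifying cut of size 6: {E→T, G→T, H→T, S→C, S→F, S→T}.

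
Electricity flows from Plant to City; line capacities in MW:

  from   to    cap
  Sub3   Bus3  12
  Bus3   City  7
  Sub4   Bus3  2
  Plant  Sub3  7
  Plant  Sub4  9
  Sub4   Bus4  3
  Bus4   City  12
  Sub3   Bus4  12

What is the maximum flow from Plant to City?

12

Augment Plant→Sub4→Bus3→City: bottleneck 2, flow now 2.
Augment Plant→Sub4→Bus4→City: bottleneck 3, flow now 5.
Augment Plant→Sub3→Bus3→City: bottleneck 5, flow now 10.
Augment Plant→Sub3→Bus4→City: bottleneck 2, flow now 12.
No augmenting path remains; maximum flow = 12.
In the residual graph, reachable from Plant: {Plant, Sub4}.
Min-cut edges: Plant→Sub3 (7), Sub4→Bus3 (2), Sub4→Bus4 (3); capacity 7 + 2 + 3 = 12.
This cut is saturated, so no flow can exceed 12.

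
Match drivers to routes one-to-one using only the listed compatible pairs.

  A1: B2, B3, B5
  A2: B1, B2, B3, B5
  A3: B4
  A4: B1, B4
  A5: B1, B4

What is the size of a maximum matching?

4

Unit-capacity flow: source→left, listed edges, right→sink; max matching = max flow.
Augmenting path A1→B2 (+1); matched 1.
Augmenting path A2→B1 (+1); matched 2.
Augmenting path A3→B4 (+1); matched 3.
Augmenting path A4→B1→A2→B3 (+1); matched 4.
No augmenting path remains; maximum matching = 4.
König certificate: {A1, A2, B1, B4} is a vertex cover of size 4 (every listed pair touches it), so no matching can be larger.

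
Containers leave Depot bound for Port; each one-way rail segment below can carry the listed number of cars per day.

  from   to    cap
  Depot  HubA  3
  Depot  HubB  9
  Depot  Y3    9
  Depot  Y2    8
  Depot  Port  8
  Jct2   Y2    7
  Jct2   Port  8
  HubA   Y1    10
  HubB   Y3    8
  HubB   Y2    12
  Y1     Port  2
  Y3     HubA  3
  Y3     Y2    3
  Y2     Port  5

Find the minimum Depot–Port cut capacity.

Augment Depot→Port: bottleneck 8, flow now 8.
Augment Depot→Y2→Port: bottleneck 5, flow now 13.
Augment Depot→HubA→Y1→Port: bottleneck 2, flow now 15.
No augmenting path remains; maximum flow = 15.
By max-flow min-cut, the minimum cut capacity equals the max flow.
In the residual graph, reachable from Depot: {Depot, HubA, HubB, Y1, Y3, Y2}.
Min-cut edges: Depot→Port (8), Y1→Port (2), Y2→Port (5); capacity 8 + 2 + 5 = 15.

15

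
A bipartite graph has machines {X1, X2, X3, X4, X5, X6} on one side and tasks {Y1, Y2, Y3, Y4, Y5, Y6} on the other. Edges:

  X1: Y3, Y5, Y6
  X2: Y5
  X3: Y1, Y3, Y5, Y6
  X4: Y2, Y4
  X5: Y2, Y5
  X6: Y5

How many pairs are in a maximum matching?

5

Unit-capacity flow: source→left, listed edges, right→sink; max matching = max flow.
Augmenting path X1→Y3 (+1); matched 1.
Augmenting path X2→Y5 (+1); matched 2.
Augmenting path X3→Y1 (+1); matched 3.
Augmenting path X4→Y2 (+1); matched 4.
Augmenting path X5→Y2→X4→Y4 (+1); matched 5.
No augmenting path remains; maximum matching = 5.
König certificate: {X1, X3, X4, X5, Y5} is a vertex cover of size 5 (every listed pair touches it), so no matching can be larger.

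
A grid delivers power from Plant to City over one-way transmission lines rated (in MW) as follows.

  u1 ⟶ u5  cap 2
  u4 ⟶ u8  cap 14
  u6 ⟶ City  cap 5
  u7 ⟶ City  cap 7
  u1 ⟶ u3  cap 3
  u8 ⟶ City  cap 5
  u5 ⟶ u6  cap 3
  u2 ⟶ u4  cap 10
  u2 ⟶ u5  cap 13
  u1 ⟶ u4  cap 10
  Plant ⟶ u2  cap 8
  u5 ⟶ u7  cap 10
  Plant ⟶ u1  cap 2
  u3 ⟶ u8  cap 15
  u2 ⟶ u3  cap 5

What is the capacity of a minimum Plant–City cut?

Augment Plant→u1→u3→u8→City: bottleneck 2, flow now 2.
Augment Plant→u2→u3→u8→City: bottleneck 3, flow now 5.
Augment Plant→u2→u5→u6→City: bottleneck 3, flow now 8.
Augment Plant→u2→u5→u7→City: bottleneck 2, flow now 10.
No augmenting path remains; maximum flow = 10.
By max-flow min-cut, the minimum cut capacity equals the max flow.
In the residual graph, reachable from Plant: {Plant}.
Min-cut edges: Plant→u1 (2), Plant→u2 (8); capacity 2 + 8 = 10.

10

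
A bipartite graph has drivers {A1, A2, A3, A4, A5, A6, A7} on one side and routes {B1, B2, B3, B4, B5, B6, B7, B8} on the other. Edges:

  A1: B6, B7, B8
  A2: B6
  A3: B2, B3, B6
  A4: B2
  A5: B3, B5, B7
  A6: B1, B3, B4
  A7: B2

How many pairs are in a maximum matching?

6

Unit-capacity flow: source→left, listed edges, right→sink; max matching = max flow.
Augmenting path A1→B6 (+1); matched 1.
Augmenting path A3→B2 (+1); matched 2.
Augmenting path A5→B3 (+1); matched 3.
Augmenting path A6→B1 (+1); matched 4.
Augmenting path A2→B6→A1→B7 (+1); matched 5.
Augmenting path A4→B2→A3→B3→A5→B5 (+1); matched 6.
No augmenting path remains; maximum matching = 6.
König certificate: {A1, A2, A3, A5, A6, B2} is a vertex cover of size 6 (every listed pair touches it), so no matching can be larger.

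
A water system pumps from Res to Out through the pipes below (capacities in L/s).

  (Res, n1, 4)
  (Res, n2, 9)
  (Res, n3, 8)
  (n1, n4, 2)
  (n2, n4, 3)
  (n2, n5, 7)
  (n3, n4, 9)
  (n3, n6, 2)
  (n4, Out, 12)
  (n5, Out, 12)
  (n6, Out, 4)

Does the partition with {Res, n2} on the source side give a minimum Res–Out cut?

Given cut capacity: 4 + 8 + 3 + 7 = 22.
Augment Res→n1→n4→Out: bottleneck 2, flow now 2.
Augment Res→n2→n4→Out: bottleneck 3, flow now 5.
Augment Res→n2→n5→Out: bottleneck 6, flow now 11.
Augment Res→n3→n4→Out: bottleneck 7, flow now 18.
Augment Res→n3→n6→Out: bottleneck 1, flow now 19.
No augmenting path remains; maximum flow = 19.
In the residual graph, reachable from Res: {Res, n1}.
Min-cut edges: Res→n2 (9), Res→n3 (8), n1→n4 (2); capacity 9 + 8 + 2 = 19.
Cut capacity 22 exceeds the max flow 19, so it is not minimum.

No — its capacity is 22, but the minimum cut has capacity 19.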